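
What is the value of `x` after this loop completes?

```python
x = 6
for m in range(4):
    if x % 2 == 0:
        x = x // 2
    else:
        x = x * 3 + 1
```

Let's trace through this code step by step.

Initialize: x = 6
Entering loop: for m in range(4):
After iteration 1: m = 0, x = 3
After iteration 2: m = 1, x = 10
After iteration 3: m = 2, x = 5
After iteration 4: m = 3, x = 16
Loop ends.

Final answer: 16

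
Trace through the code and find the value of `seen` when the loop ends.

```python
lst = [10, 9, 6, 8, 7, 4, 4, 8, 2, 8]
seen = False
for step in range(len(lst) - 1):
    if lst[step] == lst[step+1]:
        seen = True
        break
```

Let's trace through this code step by step.

Initialize: lst = [10, 9, 6, 8, 7, 4, 4, 8, 2, 8]
Initialize: seen = False
Entering loop: for step in range(len(lst) - 1):
After iteration 1: step = 0, seen = False
After iteration 2: step = 1, seen = False
After iteration 3: step = 2, seen = False
After iteration 4: step = 3, seen = False
After iteration 5: step = 4, seen = False
After iteration 6: step = 5, seen = True
Loop ends.

Final answer: True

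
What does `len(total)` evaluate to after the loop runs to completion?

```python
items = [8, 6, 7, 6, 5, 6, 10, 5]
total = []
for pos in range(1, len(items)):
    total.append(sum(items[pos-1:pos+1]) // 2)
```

Let's trace through this code step by step.

Initialize: items = [8, 6, 7, 6, 5, 6, 10, 5]
Initialize: total = []
Entering loop: for pos in range(1, len(items)):
After iteration 1: pos = 1, total = [7]
After iteration 2: pos = 2, total = [7, 6]
After iteration 3: pos = 3, total = [7, 6, 6]
After iteration 4: pos = 4, total = [7, 6, 6, 5]
After iteration 5: pos = 5, total = [7, 6, 6, 5, 5]
After iteration 6: pos = 6, total = [7, 6, 6, 5, 5, 8]
After iteration 7: pos = 7, total = [7, 6, 6, 5, 5, 8, 7]
Loop ends.
len(total) = 7

Final answer: 7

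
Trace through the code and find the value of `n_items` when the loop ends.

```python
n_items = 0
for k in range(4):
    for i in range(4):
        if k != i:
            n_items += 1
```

Let's trace through this code step by step.

Initialize: n_items = 0
Entering loop: for k in range(4):
After iteration 1: k = 0, n_items = 3
After iteration 2: k = 1, n_items = 6
After iteration 3: k = 2, n_items = 9
After iteration 4: k = 3, n_items = 12
Loop ends.

Final answer: 12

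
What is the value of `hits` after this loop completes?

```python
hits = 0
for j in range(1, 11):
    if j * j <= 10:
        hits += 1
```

Let's trace through this code step by step.

Initialize: hits = 0
Entering loop: for j in range(1, 11):
After iteration 1: j = 1, hits = 1
After iteration 2: j = 2, hits = 2
After iteration 3: j = 3, hits = 3
After iteration 4: j = 4, hits = 3
After iteration 5: j = 5, hits = 3
After iteration 6: j = 6, hits = 3
After iteration 7: j = 7, hits = 3
After iteration 8: j = 8, hits = 3
After iteration 9: j = 9, hits = 3
After iteration 10: j = 10, hits = 3
Loop ends.

Final answer: 3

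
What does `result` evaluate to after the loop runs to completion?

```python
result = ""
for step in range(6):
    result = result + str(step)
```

Let's trace through this code step by step.

Initialize: result = ''
Entering loop: for step in range(6):
After iteration 1: step = 0, result = '0'
After iteration 2: step = 1, result = '01'
After iteration 3: step = 2, result = '012'
After iteration 4: step = 3, result = '0123'
After iteration 5: step = 4, result = '01234'
After iteration 6: step = 5, result = '012345'
Loop ends.

Final answer: '012345'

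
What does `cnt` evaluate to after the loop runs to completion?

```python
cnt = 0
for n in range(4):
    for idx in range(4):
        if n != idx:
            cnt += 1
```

Let's trace through this code step by step.

Initialize: cnt = 0
Entering loop: for n in range(4):
After iteration 1: n = 0, cnt = 3
After iteration 2: n = 1, cnt = 6
After iteration 3: n = 2, cnt = 9
After iteration 4: n = 3, cnt = 12
Loop ends.

Final answer: 12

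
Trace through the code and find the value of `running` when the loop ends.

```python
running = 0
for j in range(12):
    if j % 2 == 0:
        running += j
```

Let's trace through this code step by step.

Initialize: running = 0
Entering loop: for j in range(12):
After iteration 1: j = 0, running = 0
After iteration 2: j = 1, running = 0
After iteration 3: j = 2, running = 2
After iteration 4: j = 3, running = 2
After iteration 5: j = 4, running = 6
After iteration 6: j = 5, running = 6
After iteration 7: j = 6, running = 12
After iteration 8: j = 7, running = 12
After iteration 9: j = 8, running = 20
After iteration 10: j = 9, running = 20
After iteration 11: j = 10, running = 30
After iteration 12: j = 11, running = 30
Loop ends.

Final answer: 30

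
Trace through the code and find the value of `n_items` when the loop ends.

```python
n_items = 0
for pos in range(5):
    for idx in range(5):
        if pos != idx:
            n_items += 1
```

Let's trace through this code step by step.

Initialize: n_items = 0
Entering loop: for pos in range(5):
After iteration 1: pos = 0, n_items = 4
After iteration 2: pos = 1, n_items = 8
After iteration 3: pos = 2, n_items = 12
After iteration 4: pos = 3, n_items = 16
After iteration 5: pos = 4, n_items = 20
Loop ends.

Final answer: 20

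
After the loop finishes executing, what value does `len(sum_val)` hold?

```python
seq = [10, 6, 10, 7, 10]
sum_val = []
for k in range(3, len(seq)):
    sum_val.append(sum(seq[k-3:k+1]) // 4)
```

Let's trace through this code step by step.

Initialize: seq = [10, 6, 10, 7, 10]
Initialize: sum_val = []
Entering loop: for k in range(3, len(seq)):
After iteration 1: k = 3, sum_val = [8]
After iteration 2: k = 4, sum_val = [8, 8]
Loop ends.
len(sum_val) = 2

Final answer: 2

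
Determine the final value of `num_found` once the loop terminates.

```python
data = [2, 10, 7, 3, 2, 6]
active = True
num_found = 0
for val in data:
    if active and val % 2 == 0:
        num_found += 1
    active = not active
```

Let's trace through this code step by step.

Initialize: data = [2, 10, 7, 3, 2, 6]
Initialize: active = True
Initialize: num_found = 0
Entering loop: for val in data:
After iteration 1: val = 2, active = False, num_found = 1
After iteration 2: val = 10, active = True, num_found = 1
After iteration 3: val = 7, active = False, num_found = 1
After iteration 4: val = 3, active = True, num_found = 1
After iteration 5: val = 2, active = False, num_found = 2
After iteration 6: val = 6, active = True, num_found = 2
Loop ends.

Final answer: 2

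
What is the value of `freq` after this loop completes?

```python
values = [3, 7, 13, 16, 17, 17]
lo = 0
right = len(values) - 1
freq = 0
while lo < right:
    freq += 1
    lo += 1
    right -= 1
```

Let's trace through this code step by step.

Initialize: values = [3, 7, 13, 16, 17, 17]
Initialize: lo = 0
Initialize: right = 5
Initialize: freq = 0
Entering loop: while lo < right:
After iteration 1: lo = 1, right = 4, freq = 1
After iteration 2: lo = 2, right = 3, freq = 2
After iteration 3: lo = 3, right = 2, freq = 3
Loop ends.

Final answer: 3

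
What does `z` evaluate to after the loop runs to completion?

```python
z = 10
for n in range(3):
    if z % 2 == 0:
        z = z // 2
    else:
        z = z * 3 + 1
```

Let's trace through this code step by step.

Initialize: z = 10
Entering loop: for n in range(3):
After iteration 1: n = 0, z = 5
After iteration 2: n = 1, z = 16
After iteration 3: n = 2, z = 8
Loop ends.

Final answer: 8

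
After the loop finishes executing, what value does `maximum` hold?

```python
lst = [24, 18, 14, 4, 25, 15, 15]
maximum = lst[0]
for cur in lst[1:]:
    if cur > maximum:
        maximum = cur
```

Let's trace through this code step by step.

Initialize: lst = [24, 18, 14, 4, 25, 15, 15]
Initialize: maximum = 24
Entering loop: for cur in lst[1:]:
After iteration 1: cur = 18, maximum = 24
After iteration 2: cur = 14, maximum = 24
After iteration 3: cur = 4, maximum = 24
After iteration 4: cur = 25, maximum = 25
After iteration 5: cur = 15, maximum = 25
After iteration 6: cur = 15, maximum = 25
Loop ends.

Final answer: 25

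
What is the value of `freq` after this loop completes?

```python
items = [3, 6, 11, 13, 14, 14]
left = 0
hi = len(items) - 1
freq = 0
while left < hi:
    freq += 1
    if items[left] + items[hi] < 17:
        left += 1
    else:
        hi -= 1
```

Let's trace through this code step by step.

Initialize: items = [3, 6, 11, 13, 14, 14]
Initialize: left = 0
Initialize: hi = 5
Initialize: freq = 0
Entering loop: while left < hi:
After iteration 1: left = 0, hi = 4, freq = 1
After iteration 2: left = 0, hi = 3, freq = 2
After iteration 3: left = 1, hi = 3, freq = 3
After iteration 4: left = 1, hi = 2, freq = 4
After iteration 5: left = 1, hi = 1, freq = 5
Loop ends.

Final answer: 5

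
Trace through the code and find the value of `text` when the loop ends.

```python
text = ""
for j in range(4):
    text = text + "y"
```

Let's trace through this code step by step.

Initialize: text = ''
Entering loop: for j in range(4):
After iteration 1: j = 0, text = 'y'
After iteration 2: j = 1, text = 'yy'
After iteration 3: j = 2, text = 'yyy'
After iteration 4: j = 3, text = 'yyyy'
Loop ends.

Final answer: 'yyyy'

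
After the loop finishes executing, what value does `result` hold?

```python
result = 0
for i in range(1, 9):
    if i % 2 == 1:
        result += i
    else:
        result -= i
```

Let's trace through this code step by step.

Initialize: result = 0
Entering loop: for i in range(1, 9):
After iteration 1: i = 1, result = 1
After iteration 2: i = 2, result = -1
After iteration 3: i = 3, result = 2
After iteration 4: i = 4, result = -2
After iteration 5: i = 5, result = 3
After iteration 6: i = 6, result = -3
After iteration 7: i = 7, result = 4
After iteration 8: i = 8, result = -4
Loop ends.

Final answer: -4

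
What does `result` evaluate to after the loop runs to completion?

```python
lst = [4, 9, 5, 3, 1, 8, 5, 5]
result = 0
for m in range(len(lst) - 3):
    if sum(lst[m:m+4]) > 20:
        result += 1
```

Let's trace through this code step by step.

Initialize: lst = [4, 9, 5, 3, 1, 8, 5, 5]
Initialize: result = 0
Entering loop: for m in range(len(lst) - 3):
After iteration 1: m = 0, result = 1
After iteration 2: m = 1, result = 1
After iteration 3: m = 2, result = 1
After iteration 4: m = 3, result = 1
After iteration 5: m = 4, result = 1
Loop ends.

Final answer: 1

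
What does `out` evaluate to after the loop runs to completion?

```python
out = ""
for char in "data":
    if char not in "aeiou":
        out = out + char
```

Let's trace through this code step by step.

Initialize: out = ''
Entering loop: for char in "data":
After iteration 1: char = 'd', out = 'd'
After iteration 2: char = 'a', out = 'd'
After iteration 3: char = 't', out = 'dt'
After iteration 4: char = 'a', out = 'dt'
Loop ends.

Final answer: 'dt'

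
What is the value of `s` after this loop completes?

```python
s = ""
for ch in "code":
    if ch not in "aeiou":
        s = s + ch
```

Let's trace through this code step by step.

Initialize: s = ''
Entering loop: for ch in "code":
After iteration 1: ch = 'c', s = 'c'
After iteration 2: ch = 'o', s = 'c'
After iteration 3: ch = 'd', s = 'cd'
After iteration 4: ch = 'e', s = 'cd'
Loop ends.

Final answer: 'cd'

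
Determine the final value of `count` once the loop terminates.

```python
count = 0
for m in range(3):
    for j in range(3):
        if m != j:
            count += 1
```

Let's trace through this code step by step.

Initialize: count = 0
Entering loop: for m in range(3):
After iteration 1: m = 0, count = 2
After iteration 2: m = 1, count = 4
After iteration 3: m = 2, count = 6
Loop ends.

Final answer: 6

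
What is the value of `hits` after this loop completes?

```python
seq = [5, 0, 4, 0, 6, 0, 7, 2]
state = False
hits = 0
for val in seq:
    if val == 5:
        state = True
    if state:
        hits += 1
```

Let's trace through this code step by step.

Initialize: seq = [5, 0, 4, 0, 6, 0, 7, 2]
Initialize: state = False
Initialize: hits = 0
Entering loop: for val in seq:
After iteration 1: val = 5, state = True, hits = 1
After iteration 2: val = 0, state = True, hits = 2
After iteration 3: val = 4, state = True, hits = 3
After iteration 4: val = 0, state = True, hits = 4
After iteration 5: val = 6, state = True, hits = 5
After iteration 6: val = 0, state = True, hits = 6
After iteration 7: val = 7, state = True, hits = 7
After iteration 8: val = 2, state = True, hits = 8
Loop ends.

Final answer: 8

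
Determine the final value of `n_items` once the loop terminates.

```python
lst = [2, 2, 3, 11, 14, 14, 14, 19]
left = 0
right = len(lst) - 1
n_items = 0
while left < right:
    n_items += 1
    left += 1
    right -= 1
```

Let's trace through this code step by step.

Initialize: lst = [2, 2, 3, 11, 14, 14, 14, 19]
Initialize: left = 0
Initialize: right = 7
Initialize: n_items = 0
Entering loop: while left < right:
After iteration 1: left = 1, right = 6, n_items = 1
After iteration 2: left = 2, right = 5, n_items = 2
After iteration 3: left = 3, right = 4, n_items = 3
After iteration 4: left = 4, right = 3, n_items = 4
Loop ends.

Final answer: 4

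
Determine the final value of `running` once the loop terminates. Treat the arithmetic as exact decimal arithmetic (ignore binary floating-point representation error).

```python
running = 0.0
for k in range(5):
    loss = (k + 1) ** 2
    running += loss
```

Let's trace through this code step by step.

Initialize: running = 0.0
Entering loop: for k in range(5):
After iteration 1: k = 0, running = 1.0, loss = 1
After iteration 2: k = 1, running = 5.0, loss = 4
After iteration 3: k = 2, running = 14.0, loss = 9
After iteration 4: k = 3, running = 30.0, loss = 16
After iteration 5: k = 4, running = 55.0, loss = 25
Loop ends.

Final answer: 55.0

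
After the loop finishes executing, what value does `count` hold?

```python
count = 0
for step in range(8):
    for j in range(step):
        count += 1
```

Let's trace through this code step by step.

Initialize: count = 0
Entering loop: for step in range(8):
After iteration 1: step = 0, count = 0
After iteration 2: step = 1, count = 1, j = 0
After iteration 3: step = 2, count = 3, j = 1
After iteration 4: step = 3, count = 6, j = 2
After iteration 5: step = 4, count = 10, j = 3
After iteration 6: step = 5, count = 15, j = 4
After iteration 7: step = 6, count = 21, j = 5
After iteration 8: step = 7, count = 28, j = 6
Loop ends.

Final answer: 28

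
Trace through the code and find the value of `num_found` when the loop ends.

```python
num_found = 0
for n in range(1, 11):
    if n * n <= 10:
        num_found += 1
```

Let's trace through this code step by step.

Initialize: num_found = 0
Entering loop: for n in range(1, 11):
After iteration 1: n = 1, num_found = 1
After iteration 2: n = 2, num_found = 2
After iteration 3: n = 3, num_found = 3
After iteration 4: n = 4, num_found = 3
After iteration 5: n = 5, num_found = 3
After iteration 6: n = 6, num_found = 3
After iteration 7: n = 7, num_found = 3
After iteration 8: n = 8, num_found = 3
After iteration 9: n = 9, num_found = 3
After iteration 10: n = 10, num_found = 3
Loop ends.

Final answer: 3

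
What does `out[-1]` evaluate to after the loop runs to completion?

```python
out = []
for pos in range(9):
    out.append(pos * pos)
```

Let's trace through this code step by step.

Initialize: out = []
Entering loop: for pos in range(9):
After iteration 1: pos = 0, out = [0]
After iteration 2: pos = 1, out = [0, 1]
After iteration 3: pos = 2, out = [0, 1, 4]
After iteration 4: pos = 3, out = [0, 1, 4, 9]
After iteration 5: pos = 4, out = [0, 1, 4, 9, 16]
After iteration 6: pos = 5, out = [0, 1, 4, 9, 16, 25]
After iteration 7: pos = 6, out = [0, 1, 4, 9, 16, 25, 36]
After iteration 8: pos = 7, out = [0, 1, 4, 9, 16, 25, 36, 49]
After iteration 9: pos = 8, out = [0, 1, 4, 9, 16, 25, 36, 49, 64]
Loop ends.
out[-1] = 64

Final answer: 64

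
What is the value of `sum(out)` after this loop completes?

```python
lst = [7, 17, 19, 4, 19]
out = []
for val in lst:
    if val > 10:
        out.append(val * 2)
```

Let's trace through this code step by step.

Initialize: lst = [7, 17, 19, 4, 19]
Initialize: out = []
Entering loop: for val in lst:
After iteration 1: val = 7, out = []
After iteration 2: val = 17, out = [34]
After iteration 3: val = 19, out = [34, 38]
After iteration 4: val = 4, out = [34, 38]
After iteration 5: val = 19, out = [34, 38, 38]
Loop ends.
sum(out) = 110

Final answer: 110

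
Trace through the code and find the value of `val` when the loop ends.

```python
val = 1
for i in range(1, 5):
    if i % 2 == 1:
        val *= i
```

Let's trace through this code step by step.

Initialize: val = 1
Entering loop: for i in range(1, 5):
After iteration 1: i = 1, val = 1
After iteration 2: i = 2, val = 1
After iteration 3: i = 3, val = 3
After iteration 4: i = 4, val = 3
Loop ends.

Final answer: 3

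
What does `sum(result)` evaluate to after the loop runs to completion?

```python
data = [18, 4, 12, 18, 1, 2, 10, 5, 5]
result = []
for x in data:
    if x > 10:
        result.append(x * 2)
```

Let's trace through this code step by step.

Initialize: data = [18, 4, 12, 18, 1, 2, 10, 5, 5]
Initialize: result = []
Entering loop: for x in data:
After iteration 1: x = 18, result = [36]
After iteration 2: x = 4, result = [36]
After iteration 3: x = 12, result = [36, 24]
After iteration 4: x = 18, result = [36, 24, 36]
After iteration 5: x = 1, result = [36, 24, 36]
After iteration 6: x = 2, result = [36, 24, 36]
After iteration 7: x = 10, result = [36, 24, 36]
After iteration 8: x = 5, result = [36, 24, 36]
After iteration 9: x = 5, result = [36, 24, 36]
Loop ends.
sum(result) = 96

Final answer: 96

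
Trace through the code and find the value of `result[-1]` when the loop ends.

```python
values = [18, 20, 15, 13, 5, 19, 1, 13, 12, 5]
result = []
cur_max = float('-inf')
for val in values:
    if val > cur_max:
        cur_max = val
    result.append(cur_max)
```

Let's trace through this code step by step.

Initialize: values = [18, 20, 15, 13, 5, 19, 1, 13, 12, 5]
Initialize: result = []
Initialize: cur_max = -inf
Entering loop: for val in values:
After iteration 1: val = 18, result = [18], cur_max = 18
After iteration 2: val = 20, result = [18, 20], cur_max = 20
After iteration 3: val = 15, result = [18, 20, 20], cur_max = 20
After iteration 4: val = 13, result = [18, 20, 20, 20], cur_max = 20
After iteration 5: val = 5, result = [18, 20, 20, 20, 20], cur_max = 20
After iteration 6: val = 19, result = [18, 20, 20, 20, 20, 20], cur_max = 20
After iteration 7: val = 1, result = [18, 20, 20, 20, 20, 20, 20], cur_max = 20
After iteration 8: val = 13, result = [18, 20, 20, 20, 20, 20, 20, 20], cur_max = 20
After iteration 9: val = 12, result = [18, 20, 20, 20, 20, 20, 20, 20, 20], cur_max = 20
After iteration 10: val = 5, result = [18, 20, 20, 20, 20, 20, 20, 20, 20, 20], cur_max = 20
Loop ends.
result[-1] = 20

Final answer: 20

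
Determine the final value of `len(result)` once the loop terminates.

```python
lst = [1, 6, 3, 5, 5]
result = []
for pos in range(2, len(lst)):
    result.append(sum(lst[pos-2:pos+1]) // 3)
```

Let's trace through this code step by step.

Initialize: lst = [1, 6, 3, 5, 5]
Initialize: result = []
Entering loop: for pos in range(2, len(lst)):
After iteration 1: pos = 2, result = [3]
After iteration 2: pos = 3, result = [3, 4]
After iteration 3: pos = 4, result = [3, 4, 4]
Loop ends.
len(result) = 3

Final answer: 3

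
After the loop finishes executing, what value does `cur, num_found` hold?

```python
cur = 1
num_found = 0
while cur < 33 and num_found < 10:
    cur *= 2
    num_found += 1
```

Let's trace through this code step by step.

Initialize: cur = 1
Initialize: num_found = 0
Entering loop: while cur < 33 and num_found < 10:
After iteration 1: cur = 2, num_found = 1
After iteration 2: cur = 4, num_found = 2
After iteration 3: cur = 8, num_found = 3
After iteration 4: cur = 16, num_found = 4
After iteration 5: cur = 32, num_found = 5
After iteration 6: cur = 64, num_found = 6
Loop ends.

Final answer: 64, 6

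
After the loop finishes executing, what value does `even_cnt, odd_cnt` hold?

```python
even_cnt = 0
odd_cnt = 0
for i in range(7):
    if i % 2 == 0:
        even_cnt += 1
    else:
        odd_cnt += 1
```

Let's trace through this code step by step.

Initialize: even_cnt = 0
Initialize: odd_cnt = 0
Entering loop: for i in range(7):
After iteration 1: i = 0, even_cnt = 1, odd_cnt = 0
After iteration 2: i = 1, even_cnt = 1, odd_cnt = 1
After iteration 3: i = 2, even_cnt = 2, odd_cnt = 1
After iteration 4: i = 3, even_cnt = 2, odd_cnt = 2
After iteration 5: i = 4, even_cnt = 3, odd_cnt = 2
After iteration 6: i = 5, even_cnt = 3, odd_cnt = 3
After iteration 7: i = 6, even_cnt = 4, odd_cnt = 3
Loop ends.

Final answer: 4, 3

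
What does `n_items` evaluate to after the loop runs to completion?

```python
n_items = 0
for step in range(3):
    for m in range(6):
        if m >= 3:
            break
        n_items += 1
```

Let's trace through this code step by step.

Initialize: n_items = 0
Entering loop: for step in range(3):
After iteration 1: step = 0, n_items = 3
After iteration 2: step = 1, n_items = 6
After iteration 3: step = 2, n_items = 9
Loop ends.

Final answer: 9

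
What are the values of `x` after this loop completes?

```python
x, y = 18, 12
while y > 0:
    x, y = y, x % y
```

Let's trace through this code step by step.

Initialize: x = 18
Initialize: y = 12
Entering loop: while y > 0:
After iteration 1: x = 12, y = 6
After iteration 2: x = 6, y = 0
Loop ends.

Final answer: 6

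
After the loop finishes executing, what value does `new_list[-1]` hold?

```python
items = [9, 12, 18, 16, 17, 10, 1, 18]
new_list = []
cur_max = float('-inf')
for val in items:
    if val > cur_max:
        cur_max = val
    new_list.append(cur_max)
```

Let's trace through this code step by step.

Initialize: items = [9, 12, 18, 16, 17, 10, 1, 18]
Initialize: new_list = []
Initialize: cur_max = -inf
Entering loop: for val in items:
After iteration 1: val = 9, new_list = [9], cur_max = 9
After iteration 2: val = 12, new_list = [9, 12], cur_max = 12
After iteration 3: val = 18, new_list = [9, 12, 18], cur_max = 18
After iteration 4: val = 16, new_list = [9, 12, 18, 18], cur_max = 18
After iteration 5: val = 17, new_list = [9, 12, 18, 18, 18], cur_max = 18
After iteration 6: val = 10, new_list = [9, 12, 18, 18, 18, 18], cur_max = 18
After iteration 7: val = 1, new_list = [9, 12, 18, 18, 18, 18, 18], cur_max = 18
After iteration 8: val = 18, new_list = [9, 12, 18, 18, 18, 18, 18, 18], cur_max = 18
Loop ends.
new_list[-1] = 18

Final answer: 18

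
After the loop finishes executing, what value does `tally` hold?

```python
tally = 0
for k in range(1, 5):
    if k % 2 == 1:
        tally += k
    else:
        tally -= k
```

Let's trace through this code step by step.

Initialize: tally = 0
Entering loop: for k in range(1, 5):
After iteration 1: k = 1, tally = 1
After iteration 2: k = 2, tally = -1
After iteration 3: k = 3, tally = 2
After iteration 4: k = 4, tally = -2
Loop ends.

Final answer: -2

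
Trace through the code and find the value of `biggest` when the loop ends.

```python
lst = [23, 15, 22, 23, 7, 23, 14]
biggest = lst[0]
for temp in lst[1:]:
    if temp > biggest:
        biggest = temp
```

Let's trace through this code step by step.

Initialize: lst = [23, 15, 22, 23, 7, 23, 14]
Initialize: biggest = 23
Entering loop: for temp in lst[1:]:
After iteration 1: temp = 15, biggest = 23
After iteration 2: temp = 22, biggest = 23
After iteration 3: temp = 23, biggest = 23
After iteration 4: temp = 7, biggest = 23
After iteration 5: temp = 23, biggest = 23
After iteration 6: temp = 14, biggest = 23
Loop ends.

Final answer: 23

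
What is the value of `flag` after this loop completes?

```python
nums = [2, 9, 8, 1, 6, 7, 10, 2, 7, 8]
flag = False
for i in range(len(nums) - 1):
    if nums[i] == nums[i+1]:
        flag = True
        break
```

Let's trace through this code step by step.

Initialize: nums = [2, 9, 8, 1, 6, 7, 10, 2, 7, 8]
Initialize: flag = False
Entering loop: for i in range(len(nums) - 1):
After iteration 1: i = 0, flag = False
After iteration 2: i = 1, flag = False
After iteration 3: i = 2, flag = False
After iteration 4: i = 3, flag = False
After iteration 5: i = 4, flag = False
After iteration 6: i = 5, flag = False
After iteration 7: i = 6, flag = False
After iteration 8: i = 7, flag = False
After iteration 9: i = 8, flag = False
Loop ends.

Final answer: False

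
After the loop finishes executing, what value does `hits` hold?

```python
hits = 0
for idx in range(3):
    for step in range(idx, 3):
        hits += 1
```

Let's trace through this code step by step.

Initialize: hits = 0
Entering loop: for idx in range(3):
After iteration 1: idx = 0, hits = 3
After iteration 2: idx = 1, hits = 5
After iteration 3: idx = 2, hits = 6
Loop ends.

Final answer: 6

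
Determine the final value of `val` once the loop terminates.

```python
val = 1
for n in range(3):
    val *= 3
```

Let's trace through this code step by step.

Initialize: val = 1
Entering loop: for n in range(3):
After iteration 1: n = 0, val = 3
After iteration 2: n = 1, val = 9
After iteration 3: n = 2, val = 27
Loop ends.

Final answer: 27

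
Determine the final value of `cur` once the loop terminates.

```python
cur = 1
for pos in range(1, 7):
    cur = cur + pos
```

Let's trace through this code step by step.

Initialize: cur = 1
Entering loop: for pos in range(1, 7):
After iteration 1: pos = 1, cur = 2
After iteration 2: pos = 2, cur = 4
After iteration 3: pos = 3, cur = 7
After iteration 4: pos = 4, cur = 11
After iteration 5: pos = 5, cur = 16
After iteration 6: pos = 6, cur = 22
Loop ends.

Final answer: 22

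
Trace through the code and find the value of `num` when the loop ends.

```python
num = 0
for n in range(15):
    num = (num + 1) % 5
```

Let's trace through this code step by step.

Initialize: num = 0
Entering loop: for n in range(15):
After iteration 1: n = 0, num = 1
After iteration 2: n = 1, num = 2
After iteration 3: n = 2, num = 3
After iteration 4: n = 3, num = 4
After iteration 5: n = 4, num = 0
After iteration 6: n = 5, num = 1
After iteration 7: n = 6, num = 2
After iteration 8: n = 7, num = 3
After iteration 9: n = 8, num = 4
After iteration 10: n = 9, num = 0
After iteration 11: n = 10, num = 1
After iteration 12: n = 11, num = 2
After iteration 13: n = 12, num = 3
After iteration 14: n = 13, num = 4
After iteration 15: n = 14, num = 0
Loop ends.

Final answer: 0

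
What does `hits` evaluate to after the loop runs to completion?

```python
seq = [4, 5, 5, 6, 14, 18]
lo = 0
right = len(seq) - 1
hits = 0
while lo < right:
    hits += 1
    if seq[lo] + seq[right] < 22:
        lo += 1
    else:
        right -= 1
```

Let's trace through this code step by step.

Initialize: seq = [4, 5, 5, 6, 14, 18]
Initialize: lo = 0
Initialize: right = 5
Initialize: hits = 0
Entering loop: while lo < right:
After iteration 1: lo = 0, right = 4, hits = 1
After iteration 2: lo = 1, right = 4, hits = 2
After iteration 3: lo = 2, right = 4, hits = 3
After iteration 4: lo = 3, right = 4, hits = 4
After iteration 5: lo = 4, right = 4, hits = 5
Loop ends.

Final answer: 5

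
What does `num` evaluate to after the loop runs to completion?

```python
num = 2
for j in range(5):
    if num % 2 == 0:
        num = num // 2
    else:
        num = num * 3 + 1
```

Let's trace through this code step by step.

Initialize: num = 2
Entering loop: for j in range(5):
After iteration 1: j = 0, num = 1
After iteration 2: j = 1, num = 4
After iteration 3: j = 2, num = 2
After iteration 4: j = 3, num = 1
After iteration 5: j = 4, num = 4
Loop ends.

Final answer: 4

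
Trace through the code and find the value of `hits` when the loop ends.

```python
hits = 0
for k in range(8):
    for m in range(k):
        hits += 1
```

Let's trace through this code step by step.

Initialize: hits = 0
Entering loop: for k in range(8):
After iteration 1: k = 0, hits = 0
After iteration 2: k = 1, hits = 1, m = 0
After iteration 3: k = 2, hits = 3, m = 1
After iteration 4: k = 3, hits = 6, m = 2
After iteration 5: k = 4, hits = 10, m = 3
After iteration 6: k = 5, hits = 15, m = 4
After iteration 7: k = 6, hits = 21, m = 5
After iteration 8: k = 7, hits = 28, m = 6
Loop ends.

Final answer: 28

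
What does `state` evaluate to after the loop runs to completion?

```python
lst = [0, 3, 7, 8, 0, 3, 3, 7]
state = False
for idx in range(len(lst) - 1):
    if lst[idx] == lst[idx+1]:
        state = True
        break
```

Let's trace through this code step by step.

Initialize: lst = [0, 3, 7, 8, 0, 3, 3, 7]
Initialize: state = False
Entering loop: for idx in range(len(lst) - 1):
After iteration 1: idx = 0, state = False
After iteration 2: idx = 1, state = False
After iteration 3: idx = 2, state = False
After iteration 4: idx = 3, state = False
After iteration 5: idx = 4, state = False
After iteration 6: idx = 5, state = True
Loop ends.

Final answer: True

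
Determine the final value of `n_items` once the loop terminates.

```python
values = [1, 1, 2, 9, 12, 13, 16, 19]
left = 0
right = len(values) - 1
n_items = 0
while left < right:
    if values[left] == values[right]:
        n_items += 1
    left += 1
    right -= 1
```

Let's trace through this code step by step.

Initialize: values = [1, 1, 2, 9, 12, 13, 16, 19]
Initialize: left = 0
Initialize: right = 7
Initialize: n_items = 0
Entering loop: while left < right:
After iteration 1: left = 1, right = 6, n_items = 0
After iteration 2: left = 2, right = 5, n_items = 0
After iteration 3: left = 3, right = 4, n_items = 0
After iteration 4: left = 4, right = 3, n_items = 0
Loop ends.

Final answer: 0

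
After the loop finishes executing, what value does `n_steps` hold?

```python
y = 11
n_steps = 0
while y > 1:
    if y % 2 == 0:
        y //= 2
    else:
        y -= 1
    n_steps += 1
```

Let's trace through this code step by step.

Initialize: y = 11
Initialize: n_steps = 0
Entering loop: while y > 1:
After iteration 1: y = 10, n_steps = 1
After iteration 2: y = 5, n_steps = 2
After iteration 3: y = 4, n_steps = 3
After iteration 4: y = 2, n_steps = 4
After iteration 5: y = 1, n_steps = 5
Loop ends.

Final answer: 5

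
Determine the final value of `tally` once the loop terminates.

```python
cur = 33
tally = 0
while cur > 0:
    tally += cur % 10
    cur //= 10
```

Let's trace through this code step by step.

Initialize: cur = 33
Initialize: tally = 0
Entering loop: while cur > 0:
After iteration 1: cur = 3, tally = 3
After iteration 2: cur = 0, tally = 6
Loop ends.

Final answer: 6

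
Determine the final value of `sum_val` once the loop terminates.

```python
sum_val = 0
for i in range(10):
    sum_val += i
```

Let's trace through this code step by step.

Initialize: sum_val = 0
Entering loop: for i in range(10):
After iteration 1: i = 0, sum_val = 0
After iteration 2: i = 1, sum_val = 1
After iteration 3: i = 2, sum_val = 3
After iteration 4: i = 3, sum_val = 6
After iteration 5: i = 4, sum_val = 10
After iteration 6: i = 5, sum_val = 15
After iteration 7: i = 6, sum_val = 21
After iteration 8: i = 7, sum_val = 28
After iteration 9: i = 8, sum_val = 36
After iteration 10: i = 9, sum_val = 45
Loop ends.

Final answer: 45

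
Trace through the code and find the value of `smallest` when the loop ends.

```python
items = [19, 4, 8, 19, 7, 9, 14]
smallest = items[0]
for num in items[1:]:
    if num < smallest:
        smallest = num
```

Let's trace through this code step by step.

Initialize: items = [19, 4, 8, 19, 7, 9, 14]
Initialize: smallest = 19
Entering loop: for num in items[1:]:
After iteration 1: num = 4, smallest = 4
After iteration 2: num = 8, smallest = 4
After iteration 3: num = 19, smallest = 4
After iteration 4: num = 7, smallest = 4
After iteration 5: num = 9, smallest = 4
After iteration 6: num = 14, smallest = 4
Loop ends.

Final answer: 4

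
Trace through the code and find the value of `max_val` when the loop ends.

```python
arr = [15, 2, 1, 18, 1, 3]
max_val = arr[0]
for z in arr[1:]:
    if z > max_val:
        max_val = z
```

Let's trace through this code step by step.

Initialize: arr = [15, 2, 1, 18, 1, 3]
Initialize: max_val = 15
Entering loop: for z in arr[1:]:
After iteration 1: z = 2, max_val = 15
After iteration 2: z = 1, max_val = 15
After iteration 3: z = 18, max_val = 18
After iteration 4: z = 1, max_val = 18
After iteration 5: z = 3, max_val = 18
Loop ends.

Final answer: 18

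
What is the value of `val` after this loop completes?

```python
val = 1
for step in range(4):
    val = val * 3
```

Let's trace through this code step by step.

Initialize: val = 1
Entering loop: for step in range(4):
After iteration 1: step = 0, val = 3
After iteration 2: step = 1, val = 9
After iteration 3: step = 2, val = 27
After iteration 4: step = 3, val = 81
Loop ends.

Final answer: 81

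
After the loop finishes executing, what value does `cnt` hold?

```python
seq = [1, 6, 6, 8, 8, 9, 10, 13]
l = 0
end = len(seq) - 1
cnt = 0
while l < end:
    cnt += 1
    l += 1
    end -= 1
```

Let's trace through this code step by step.

Initialize: seq = [1, 6, 6, 8, 8, 9, 10, 13]
Initialize: l = 0
Initialize: end = 7
Initialize: cnt = 0
Entering loop: while l < end:
After iteration 1: l = 1, end = 6, cnt = 1
After iteration 2: l = 2, end = 5, cnt = 2
After iteration 3: l = 3, end = 4, cnt = 3
After iteration 4: l = 4, end = 3, cnt = 4
Loop ends.

Final answer: 4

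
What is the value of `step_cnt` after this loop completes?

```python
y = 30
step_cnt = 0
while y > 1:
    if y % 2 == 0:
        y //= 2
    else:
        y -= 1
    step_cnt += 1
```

Let's trace through this code step by step.

Initialize: y = 30
Initialize: step_cnt = 0
Entering loop: while y > 1:
After iteration 1: y = 15, step_cnt = 1
After iteration 2: y = 14, step_cnt = 2
After iteration 3: y = 7, step_cnt = 3
After iteration 4: y = 6, step_cnt = 4
After iteration 5: y = 3, step_cnt = 5
After iteration 6: y = 2, step_cnt = 6
After iteration 7: y = 1, step_cnt = 7
Loop ends.

Final answer: 7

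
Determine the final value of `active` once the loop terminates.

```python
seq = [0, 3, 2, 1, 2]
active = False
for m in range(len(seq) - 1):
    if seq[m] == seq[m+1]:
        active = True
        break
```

Let's trace through this code step by step.

Initialize: seq = [0, 3, 2, 1, 2]
Initialize: active = False
Entering loop: for m in range(len(seq) - 1):
After iteration 1: m = 0, active = False
After iteration 2: m = 1, active = False
After iteration 3: m = 2, active = False
After iteration 4: m = 3, active = False
Loop ends.

Final answer: False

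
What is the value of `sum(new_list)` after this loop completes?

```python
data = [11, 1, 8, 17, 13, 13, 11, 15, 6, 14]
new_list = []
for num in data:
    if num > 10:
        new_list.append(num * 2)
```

Let's trace through this code step by step.

Initialize: data = [11, 1, 8, 17, 13, 13, 11, 15, 6, 14]
Initialize: new_list = []
Entering loop: for num in data:
After iteration 1: num = 11, new_list = [22]
After iteration 2: num = 1, new_list = [22]
After iteration 3: num = 8, new_list = [22]
After iteration 4: num = 17, new_list = [22, 34]
After iteration 5: num = 13, new_list = [22, 34, 26]
After iteration 6: num = 13, new_list = [22, 34, 26, 26]
After iteration 7: num = 11, new_list = [22, 34, 26, 26, 22]
After iteration 8: num = 15, new_list = [22, 34, 26, 26, 22, 30]
After iteration 9: num = 6, new_list = [22, 34, 26, 26, 22, 30]
After iteration 10: num = 14, new_list = [22, 34, 26, 26, 22, 30, 28]
Loop ends.
sum(new_list) = 188

Final answer: 188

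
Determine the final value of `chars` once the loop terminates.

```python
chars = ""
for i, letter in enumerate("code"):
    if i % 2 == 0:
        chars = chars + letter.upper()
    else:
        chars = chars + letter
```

Let's trace through this code step by step.

Initialize: chars = ''
Entering loop: for i, letter in enumerate("code"):
After iteration 1: i = 0, letter = 'c', chars = 'C'
After iteration 2: i = 1, letter = 'o', chars = 'Co'
After iteration 3: i = 2, letter = 'd', chars = 'CoD'
After iteration 4: i = 3, letter = 'e', chars = 'CoDe'
Loop ends.

Final answer: 'CoDe'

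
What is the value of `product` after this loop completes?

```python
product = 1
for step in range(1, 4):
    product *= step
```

Let's trace through this code step by step.

Initialize: product = 1
Entering loop: for step in range(1, 4):
After iteration 1: step = 1, product = 1
After iteration 2: step = 2, product = 2
After iteration 3: step = 3, product = 6
Loop ends.

Final answer: 6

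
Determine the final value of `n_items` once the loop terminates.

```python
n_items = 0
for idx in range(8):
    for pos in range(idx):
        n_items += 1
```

Let's trace through this code step by step.

Initialize: n_items = 0
Entering loop: for idx in range(8):
After iteration 1: idx = 0, n_items = 0
After iteration 2: idx = 1, n_items = 1, pos = 0
After iteration 3: idx = 2, n_items = 3, pos = 1
After iteration 4: idx = 3, n_items = 6, pos = 2
After iteration 5: idx = 4, n_items = 10, pos = 3
After iteration 6: idx = 5, n_items = 15, pos = 4
After iteration 7: idx = 6, n_items = 21, pos = 5
After iteration 8: idx = 7, n_items = 28, pos = 6
Loop ends.

Final answer: 28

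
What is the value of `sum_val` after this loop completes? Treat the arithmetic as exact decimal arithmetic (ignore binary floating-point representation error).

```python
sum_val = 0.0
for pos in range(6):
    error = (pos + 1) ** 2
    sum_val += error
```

Let's trace through this code step by step.

Initialize: sum_val = 0.0
Entering loop: for pos in range(6):
After iteration 1: pos = 0, sum_val = 1.0, error = 1
After iteration 2: pos = 1, sum_val = 5.0, error = 4
After iteration 3: pos = 2, sum_val = 14.0, error = 9
After iteration 4: pos = 3, sum_val = 30.0, error = 16
After iteration 5: pos = 4, sum_val = 55.0, error = 25
After iteration 6: pos = 5, sum_val = 91.0, error = 36
Loop ends.

Final answer: 91.0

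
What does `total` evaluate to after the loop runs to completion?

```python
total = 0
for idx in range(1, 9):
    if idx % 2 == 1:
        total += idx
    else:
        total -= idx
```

Let's trace through this code step by step.

Initialize: total = 0
Entering loop: for idx in range(1, 9):
After iteration 1: idx = 1, total = 1
After iteration 2: idx = 2, total = -1
After iteration 3: idx = 3, total = 2
After iteration 4: idx = 4, total = -2
After iteration 5: idx = 5, total = 3
After iteration 6: idx = 6, total = -3
After iteration 7: idx = 7, total = 4
After iteration 8: idx = 8, total = -4
Loop ends.

Final answer: -4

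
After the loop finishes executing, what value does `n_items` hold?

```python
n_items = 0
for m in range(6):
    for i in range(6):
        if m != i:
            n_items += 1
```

Let's trace through this code step by step.

Initialize: n_items = 0
Entering loop: for m in range(6):
After iteration 1: m = 0, n_items = 5
After iteration 2: m = 1, n_items = 10
After iteration 3: m = 2, n_items = 15
After iteration 4: m = 3, n_items = 20
After iteration 5: m = 4, n_items = 25
After iteration 6: m = 5, n_items = 30
Loop ends.

Final answer: 30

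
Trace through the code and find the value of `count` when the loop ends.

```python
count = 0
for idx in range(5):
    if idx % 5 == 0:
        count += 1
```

Let's trace through this code step by step.

Initialize: count = 0
Entering loop: for idx in range(5):
After iteration 1: idx = 0, count = 1
After iteration 2: idx = 1, count = 1
After iteration 3: idx = 2, count = 1
After iteration 4: idx = 3, count = 1
After iteration 5: idx = 4, count = 1
Loop ends.

Final answer: 1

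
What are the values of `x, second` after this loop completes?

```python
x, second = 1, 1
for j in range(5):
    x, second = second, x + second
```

Let's trace through this code step by step.

Initialize: x = 1
Initialize: second = 1
Entering loop: for j in range(5):
After iteration 1: j = 0, x = 1, second = 2
After iteration 2: j = 1, x = 2, second = 3
After iteration 3: j = 2, x = 3, second = 5
After iteration 4: j = 3, x = 5, second = 8
After iteration 5: j = 4, x = 8, second = 13
Loop ends.

Final answer: 8, 13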